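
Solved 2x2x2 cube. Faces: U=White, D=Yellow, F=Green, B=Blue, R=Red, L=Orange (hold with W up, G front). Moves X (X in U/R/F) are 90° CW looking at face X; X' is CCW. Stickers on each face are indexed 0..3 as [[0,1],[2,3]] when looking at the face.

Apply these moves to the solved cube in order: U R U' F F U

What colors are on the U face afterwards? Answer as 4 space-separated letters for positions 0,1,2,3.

After move 1 (U): U=WWWW F=RRGG R=BBRR B=OOBB L=GGOO
After move 2 (R): R=RBRB U=WRWG F=RYGY D=YBYO B=WOWB
After move 3 (U'): U=RGWW F=GGGY R=RYRB B=RBWB L=WOOO
After move 4 (F): F=GGYG U=RGOO R=WYWB D=RRYO L=WYOB
After move 5 (F): F=YGGG U=RGBY R=OYOB D=WWYO L=WROR
After move 6 (U): U=BRYG F=OYGG R=RBOB B=WRWB L=YGOR
Query: U face = BRYG

Answer: B R Y G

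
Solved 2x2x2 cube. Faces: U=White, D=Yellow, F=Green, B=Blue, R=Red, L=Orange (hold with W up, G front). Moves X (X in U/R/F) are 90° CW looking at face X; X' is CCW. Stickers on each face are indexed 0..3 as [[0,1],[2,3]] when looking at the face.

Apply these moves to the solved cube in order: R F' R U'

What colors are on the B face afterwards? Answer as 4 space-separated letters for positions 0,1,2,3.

After move 1 (R): R=RRRR U=WGWG F=GYGY D=YBYB B=WBWB
After move 2 (F'): F=YYGG U=WGRR R=BRYR D=OOYB L=OGOW
After move 3 (R): R=YBRR U=WYRG F=YOGB D=OWYW B=RBGB
After move 4 (U'): U=YGWR F=OGGB R=YORR B=YBGB L=RBOW
Query: B face = YBGB

Answer: Y B G B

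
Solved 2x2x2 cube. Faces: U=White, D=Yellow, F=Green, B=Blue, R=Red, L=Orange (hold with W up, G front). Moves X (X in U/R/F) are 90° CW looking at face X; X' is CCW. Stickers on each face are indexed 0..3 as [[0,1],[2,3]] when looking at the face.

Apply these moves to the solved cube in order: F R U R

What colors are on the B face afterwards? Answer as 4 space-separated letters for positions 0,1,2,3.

Answer: G Y W B

Derivation:
After move 1 (F): F=GGGG U=WWOO R=WRWR D=RRYY L=OYOY
After move 2 (R): R=WWRR U=WGOG F=GRGY D=RBYB B=OBWB
After move 3 (U): U=OWGG F=WWGY R=OBRR B=OYWB L=GROY
After move 4 (R): R=RORB U=OWGY F=WBGB D=RWYO B=GYWB
Query: B face = GYWB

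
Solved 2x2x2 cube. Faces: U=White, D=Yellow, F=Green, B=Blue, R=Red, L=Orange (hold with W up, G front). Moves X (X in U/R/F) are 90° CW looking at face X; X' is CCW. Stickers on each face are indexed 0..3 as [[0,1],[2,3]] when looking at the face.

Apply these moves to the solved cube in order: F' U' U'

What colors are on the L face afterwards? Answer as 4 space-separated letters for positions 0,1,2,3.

After move 1 (F'): F=GGGG U=WWRR R=YRYR D=OOYY L=OWOW
After move 2 (U'): U=WRWR F=OWGG R=GGYR B=YRBB L=BBOW
After move 3 (U'): U=RRWW F=BBGG R=OWYR B=GGBB L=YROW
Query: L face = YROW

Answer: Y R O W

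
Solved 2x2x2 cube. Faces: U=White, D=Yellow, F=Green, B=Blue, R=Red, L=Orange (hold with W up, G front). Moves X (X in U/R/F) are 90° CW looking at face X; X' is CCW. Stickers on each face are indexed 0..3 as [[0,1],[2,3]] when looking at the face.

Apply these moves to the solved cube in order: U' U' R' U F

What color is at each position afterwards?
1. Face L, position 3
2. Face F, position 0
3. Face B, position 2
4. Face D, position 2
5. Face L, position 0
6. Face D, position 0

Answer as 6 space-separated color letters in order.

Answer: B G Y Y B O

Derivation:
After move 1 (U'): U=WWWW F=OOGG R=GGRR B=RRBB L=BBOO
After move 2 (U'): U=WWWW F=BBGG R=OORR B=GGBB L=RROO
After move 3 (R'): R=OROR U=WBWG F=BWGW D=YBYG B=YGYB
After move 4 (U): U=WWGB F=ORGW R=YGOR B=RRYB L=BWOO
After move 5 (F): F=GOWR U=WWOW R=GGBR D=OYYG L=BYOB
Query 1: L[3] = B
Query 2: F[0] = G
Query 3: B[2] = Y
Query 4: D[2] = Y
Query 5: L[0] = B
Query 6: D[0] = O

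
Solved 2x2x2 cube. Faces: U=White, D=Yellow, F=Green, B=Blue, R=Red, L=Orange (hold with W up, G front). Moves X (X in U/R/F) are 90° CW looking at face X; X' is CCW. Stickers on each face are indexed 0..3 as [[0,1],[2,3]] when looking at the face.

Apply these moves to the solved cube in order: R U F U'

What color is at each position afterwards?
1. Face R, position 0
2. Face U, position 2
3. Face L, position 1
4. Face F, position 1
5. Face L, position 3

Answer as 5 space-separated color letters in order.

Answer: G W O Y B

Derivation:
After move 1 (R): R=RRRR U=WGWG F=GYGY D=YBYB B=WBWB
After move 2 (U): U=WWGG F=RRGY R=WBRR B=OOWB L=GYOO
After move 3 (F): F=GRYR U=WWOY R=GBGR D=RWYB L=GYOB
After move 4 (U'): U=WYWO F=GYYR R=GRGR B=GBWB L=OOOB
Query 1: R[0] = G
Query 2: U[2] = W
Query 3: L[1] = O
Query 4: F[1] = Y
Query 5: L[3] = B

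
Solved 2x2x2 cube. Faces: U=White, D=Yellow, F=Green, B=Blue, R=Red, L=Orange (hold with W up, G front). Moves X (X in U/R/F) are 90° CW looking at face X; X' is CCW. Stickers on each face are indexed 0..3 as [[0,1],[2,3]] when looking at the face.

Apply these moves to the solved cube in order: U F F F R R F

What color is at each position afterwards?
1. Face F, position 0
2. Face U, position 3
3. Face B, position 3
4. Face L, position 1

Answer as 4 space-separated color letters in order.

Answer: R W B G

Derivation:
After move 1 (U): U=WWWW F=RRGG R=BBRR B=OOBB L=GGOO
After move 2 (F): F=GRGR U=WWOG R=WBWR D=RBYY L=GYOY
After move 3 (F): F=GGRR U=WWYY R=OBGR D=WWYY L=GROB
After move 4 (F): F=RGRG U=WWBR R=YBYR D=GOYY L=GWOW
After move 5 (R): R=YYRB U=WGBG F=RORY D=GBYO B=ROWB
After move 6 (R): R=RYBY U=WOBY F=RBRO D=GWYR B=GOGB
After move 7 (F): F=RROB U=WOWW R=BYYY D=BRYR L=GGOW
Query 1: F[0] = R
Query 2: U[3] = W
Query 3: B[3] = B
Query 4: L[1] = G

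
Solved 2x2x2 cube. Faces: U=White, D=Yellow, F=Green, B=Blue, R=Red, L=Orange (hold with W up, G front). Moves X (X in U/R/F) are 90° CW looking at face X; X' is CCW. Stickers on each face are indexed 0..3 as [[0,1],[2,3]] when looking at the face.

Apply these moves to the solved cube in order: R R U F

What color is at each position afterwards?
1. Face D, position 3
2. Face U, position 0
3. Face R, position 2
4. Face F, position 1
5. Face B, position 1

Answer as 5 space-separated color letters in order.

After move 1 (R): R=RRRR U=WGWG F=GYGY D=YBYB B=WBWB
After move 2 (R): R=RRRR U=WYWY F=GBGB D=YWYW B=GBGB
After move 3 (U): U=WWYY F=RRGB R=GBRR B=OOGB L=GBOO
After move 4 (F): F=GRBR U=WWOB R=YBYR D=RGYW L=GYOW
Query 1: D[3] = W
Query 2: U[0] = W
Query 3: R[2] = Y
Query 4: F[1] = R
Query 5: B[1] = O

Answer: W W Y R O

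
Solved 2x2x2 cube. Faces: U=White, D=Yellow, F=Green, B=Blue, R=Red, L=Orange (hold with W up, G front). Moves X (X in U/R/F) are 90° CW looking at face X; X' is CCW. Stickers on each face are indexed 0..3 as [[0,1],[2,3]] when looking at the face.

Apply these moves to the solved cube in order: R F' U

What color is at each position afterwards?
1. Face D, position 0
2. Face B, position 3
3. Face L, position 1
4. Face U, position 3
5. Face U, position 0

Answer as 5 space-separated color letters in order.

Answer: O B Y G R

Derivation:
After move 1 (R): R=RRRR U=WGWG F=GYGY D=YBYB B=WBWB
After move 2 (F'): F=YYGG U=WGRR R=BRYR D=OOYB L=OGOW
After move 3 (U): U=RWRG F=BRGG R=WBYR B=OGWB L=YYOW
Query 1: D[0] = O
Query 2: B[3] = B
Query 3: L[1] = Y
Query 4: U[3] = G
Query 5: U[0] = R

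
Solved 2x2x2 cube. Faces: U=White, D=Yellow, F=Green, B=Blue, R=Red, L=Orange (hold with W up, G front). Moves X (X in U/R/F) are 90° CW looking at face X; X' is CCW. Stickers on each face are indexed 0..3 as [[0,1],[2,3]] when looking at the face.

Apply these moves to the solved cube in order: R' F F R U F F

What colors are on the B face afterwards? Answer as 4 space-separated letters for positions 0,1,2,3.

Answer: O R B B

Derivation:
After move 1 (R'): R=RRRR U=WBWB F=GWGW D=YGYG B=YBYB
After move 2 (F): F=GGWW U=WBOO R=WRBR D=RRYG L=OYOG
After move 3 (F): F=WGWG U=WBGY R=OROR D=BWYG L=OROR
After move 4 (R): R=OORR U=WGGG F=WWWG D=BYYY B=YBBB
After move 5 (U): U=GWGG F=OOWG R=YBRR B=ORBB L=WWOR
After move 6 (F): F=WOGO U=GWRW R=GBGR D=RYYY L=WBOY
After move 7 (F): F=GWOO U=GWYB R=RBWR D=GGYY L=WROY
Query: B face = ORBB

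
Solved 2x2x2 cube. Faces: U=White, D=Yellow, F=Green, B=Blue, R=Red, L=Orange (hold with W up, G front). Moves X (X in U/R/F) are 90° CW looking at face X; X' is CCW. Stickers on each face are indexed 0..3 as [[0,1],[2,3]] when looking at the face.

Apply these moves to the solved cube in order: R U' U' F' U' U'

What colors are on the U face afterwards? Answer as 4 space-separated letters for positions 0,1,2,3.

Answer: R O W G

Derivation:
After move 1 (R): R=RRRR U=WGWG F=GYGY D=YBYB B=WBWB
After move 2 (U'): U=GGWW F=OOGY R=GYRR B=RRWB L=WBOO
After move 3 (U'): U=GWGW F=WBGY R=OORR B=GYWB L=RROO
After move 4 (F'): F=BYWG U=GWOR R=BOYR D=ROYB L=RWOG
After move 5 (U'): U=WRGO F=RWWG R=BYYR B=BOWB L=GYOG
After move 6 (U'): U=ROWG F=GYWG R=RWYR B=BYWB L=BOOG
Query: U face = ROWG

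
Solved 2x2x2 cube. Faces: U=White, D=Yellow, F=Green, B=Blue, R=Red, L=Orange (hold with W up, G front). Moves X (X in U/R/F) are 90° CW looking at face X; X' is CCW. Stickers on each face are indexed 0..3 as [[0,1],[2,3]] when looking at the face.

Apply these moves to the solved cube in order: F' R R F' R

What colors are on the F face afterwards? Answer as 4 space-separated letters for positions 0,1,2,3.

Answer: B W G R

Derivation:
After move 1 (F'): F=GGGG U=WWRR R=YRYR D=OOYY L=OWOW
After move 2 (R): R=YYRR U=WGRG F=GOGY D=OBYB B=RBWB
After move 3 (R): R=RYRY U=WORY F=GBGB D=OWYR B=GBGB
After move 4 (F'): F=BBGG U=WORR R=WYOY D=WWYR L=OYOR
After move 5 (R): R=OWYY U=WBRG F=BWGR D=WGYG B=RBOB
Query: F face = BWGR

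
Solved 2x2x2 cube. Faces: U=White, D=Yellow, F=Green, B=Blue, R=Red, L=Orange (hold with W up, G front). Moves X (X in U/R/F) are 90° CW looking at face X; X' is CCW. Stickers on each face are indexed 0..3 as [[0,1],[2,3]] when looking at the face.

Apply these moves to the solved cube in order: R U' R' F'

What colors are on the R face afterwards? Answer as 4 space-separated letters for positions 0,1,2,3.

Answer: O R Y R

Derivation:
After move 1 (R): R=RRRR U=WGWG F=GYGY D=YBYB B=WBWB
After move 2 (U'): U=GGWW F=OOGY R=GYRR B=RRWB L=WBOO
After move 3 (R'): R=YRGR U=GWWR F=OGGW D=YOYY B=BRBB
After move 4 (F'): F=GWOG U=GWYG R=ORYR D=BOYY L=WROW
Query: R face = ORYR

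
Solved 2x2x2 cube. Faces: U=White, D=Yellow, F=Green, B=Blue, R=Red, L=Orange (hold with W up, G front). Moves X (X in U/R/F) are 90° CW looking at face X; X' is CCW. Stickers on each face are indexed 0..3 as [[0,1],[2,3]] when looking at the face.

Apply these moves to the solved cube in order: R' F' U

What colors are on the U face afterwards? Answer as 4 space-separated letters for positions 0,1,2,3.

Answer: R W R B

Derivation:
After move 1 (R'): R=RRRR U=WBWB F=GWGW D=YGYG B=YBYB
After move 2 (F'): F=WWGG U=WBRR R=GRYR D=OOYG L=OBOW
After move 3 (U): U=RWRB F=GRGG R=YBYR B=OBYB L=WWOW
Query: U face = RWRB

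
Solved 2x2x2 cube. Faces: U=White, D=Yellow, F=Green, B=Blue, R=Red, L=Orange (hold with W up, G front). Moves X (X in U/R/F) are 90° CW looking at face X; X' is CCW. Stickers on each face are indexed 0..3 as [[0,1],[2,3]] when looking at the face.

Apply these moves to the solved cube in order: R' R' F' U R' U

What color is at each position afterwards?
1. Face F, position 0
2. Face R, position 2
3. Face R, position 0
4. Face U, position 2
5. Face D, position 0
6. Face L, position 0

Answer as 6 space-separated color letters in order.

After move 1 (R'): R=RRRR U=WBWB F=GWGW D=YGYG B=YBYB
After move 2 (R'): R=RRRR U=WYWY F=GBGB D=YWYW B=GBGB
After move 3 (F'): F=BBGG U=WYRR R=WRYR D=OOYW L=OYOW
After move 4 (U): U=RWRY F=WRGG R=GBYR B=OYGB L=BBOW
After move 5 (R'): R=BRGY U=RGRO F=WWGY D=ORYG B=WYOB
After move 6 (U): U=RROG F=BRGY R=WYGY B=BBOB L=WWOW
Query 1: F[0] = B
Query 2: R[2] = G
Query 3: R[0] = W
Query 4: U[2] = O
Query 5: D[0] = O
Query 6: L[0] = W

Answer: B G W O O W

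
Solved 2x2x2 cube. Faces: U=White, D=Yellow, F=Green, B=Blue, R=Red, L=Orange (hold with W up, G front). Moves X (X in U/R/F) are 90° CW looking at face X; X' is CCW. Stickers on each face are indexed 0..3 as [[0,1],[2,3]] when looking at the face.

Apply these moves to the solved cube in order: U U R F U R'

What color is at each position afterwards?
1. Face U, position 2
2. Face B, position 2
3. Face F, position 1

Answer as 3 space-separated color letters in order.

After move 1 (U): U=WWWW F=RRGG R=BBRR B=OOBB L=GGOO
After move 2 (U): U=WWWW F=BBGG R=OORR B=GGBB L=RROO
After move 3 (R): R=RORO U=WBWG F=BYGY D=YBYG B=WGWB
After move 4 (F): F=GBYY U=WBOR R=WOGO D=RRYG L=RYOB
After move 5 (U): U=OWRB F=WOYY R=WGGO B=RYWB L=GBOB
After move 6 (R'): R=GOWG U=OWRR F=WWYB D=ROYY B=GYRB
Query 1: U[2] = R
Query 2: B[2] = R
Query 3: F[1] = W

Answer: R R W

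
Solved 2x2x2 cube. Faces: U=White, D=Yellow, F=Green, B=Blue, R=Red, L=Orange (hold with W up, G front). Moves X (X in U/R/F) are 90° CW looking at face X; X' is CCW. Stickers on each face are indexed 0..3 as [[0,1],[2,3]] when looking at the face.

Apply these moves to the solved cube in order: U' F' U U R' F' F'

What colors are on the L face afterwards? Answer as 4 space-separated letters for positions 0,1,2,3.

Answer: Y B O W

Derivation:
After move 1 (U'): U=WWWW F=OOGG R=GGRR B=RRBB L=BBOO
After move 2 (F'): F=OGOG U=WWGR R=YGYR D=BOYY L=BWOW
After move 3 (U): U=GWRW F=YGOG R=RRYR B=BWBB L=OGOW
After move 4 (U): U=RGWW F=RROG R=BWYR B=OGBB L=YGOW
After move 5 (R'): R=WRBY U=RBWO F=RGOW D=BRYG B=YGOB
After move 6 (F'): F=GWRO U=RBWB R=RRBY D=GWYG L=YOOW
After move 7 (F'): F=WOGR U=RBRB R=WRGY D=OWYG L=YBOW
Query: L face = YBOW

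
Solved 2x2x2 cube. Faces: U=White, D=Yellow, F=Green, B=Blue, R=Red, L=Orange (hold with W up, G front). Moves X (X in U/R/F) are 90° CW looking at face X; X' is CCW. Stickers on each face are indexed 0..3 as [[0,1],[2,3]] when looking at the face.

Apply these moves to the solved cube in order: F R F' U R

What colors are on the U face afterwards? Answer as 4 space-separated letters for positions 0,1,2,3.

After move 1 (F): F=GGGG U=WWOO R=WRWR D=RRYY L=OYOY
After move 2 (R): R=WWRR U=WGOG F=GRGY D=RBYB B=OBWB
After move 3 (F'): F=RYGG U=WGWR R=BWRR D=YYYB L=OGOO
After move 4 (U): U=WWRG F=BWGG R=OBRR B=OGWB L=RYOO
After move 5 (R): R=RORB U=WWRG F=BYGB D=YWYO B=GGWB
Query: U face = WWRG

Answer: W W R G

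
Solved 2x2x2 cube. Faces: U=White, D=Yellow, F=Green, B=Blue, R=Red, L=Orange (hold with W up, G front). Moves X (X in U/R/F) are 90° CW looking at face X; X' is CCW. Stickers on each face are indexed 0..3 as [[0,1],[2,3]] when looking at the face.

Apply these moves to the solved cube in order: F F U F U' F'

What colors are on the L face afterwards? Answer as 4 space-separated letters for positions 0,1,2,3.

After move 1 (F): F=GGGG U=WWOO R=WRWR D=RRYY L=OYOY
After move 2 (F): F=GGGG U=WWYY R=OROR D=WWYY L=OROR
After move 3 (U): U=YWYW F=ORGG R=BBOR B=ORBB L=GGOR
After move 4 (F): F=GOGR U=YWRG R=YBWR D=OBYY L=GWOW
After move 5 (U'): U=WGYR F=GWGR R=GOWR B=YBBB L=OROW
After move 6 (F'): F=WRGG U=WGGW R=BOOR D=RWYY L=OROY
Query: L face = OROY

Answer: O R O Y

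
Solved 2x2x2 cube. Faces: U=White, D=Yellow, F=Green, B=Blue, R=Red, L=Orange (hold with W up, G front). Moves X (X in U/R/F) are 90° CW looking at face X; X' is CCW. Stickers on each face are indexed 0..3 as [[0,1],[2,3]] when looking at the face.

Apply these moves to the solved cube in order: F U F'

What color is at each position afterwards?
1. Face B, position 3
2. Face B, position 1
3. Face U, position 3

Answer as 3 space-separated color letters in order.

After move 1 (F): F=GGGG U=WWOO R=WRWR D=RRYY L=OYOY
After move 2 (U): U=OWOW F=WRGG R=BBWR B=OYBB L=GGOY
After move 3 (F'): F=RGWG U=OWBW R=RBRR D=GYYY L=GWOO
Query 1: B[3] = B
Query 2: B[1] = Y
Query 3: U[3] = W

Answer: B Y W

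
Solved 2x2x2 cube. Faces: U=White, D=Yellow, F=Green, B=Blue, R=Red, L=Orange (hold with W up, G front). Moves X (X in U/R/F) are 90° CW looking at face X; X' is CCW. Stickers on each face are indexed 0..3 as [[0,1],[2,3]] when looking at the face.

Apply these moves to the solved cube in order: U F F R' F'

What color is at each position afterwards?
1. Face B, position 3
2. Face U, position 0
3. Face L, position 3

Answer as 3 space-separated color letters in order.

Answer: B W Y

Derivation:
After move 1 (U): U=WWWW F=RRGG R=BBRR B=OOBB L=GGOO
After move 2 (F): F=GRGR U=WWOG R=WBWR D=RBYY L=GYOY
After move 3 (F): F=GGRR U=WWYY R=OBGR D=WWYY L=GROB
After move 4 (R'): R=BROG U=WBYO F=GWRY D=WGYR B=YOWB
After move 5 (F'): F=WYGR U=WBBO R=GRWG D=RBYR L=GOOY
Query 1: B[3] = B
Query 2: U[0] = W
Query 3: L[3] = Y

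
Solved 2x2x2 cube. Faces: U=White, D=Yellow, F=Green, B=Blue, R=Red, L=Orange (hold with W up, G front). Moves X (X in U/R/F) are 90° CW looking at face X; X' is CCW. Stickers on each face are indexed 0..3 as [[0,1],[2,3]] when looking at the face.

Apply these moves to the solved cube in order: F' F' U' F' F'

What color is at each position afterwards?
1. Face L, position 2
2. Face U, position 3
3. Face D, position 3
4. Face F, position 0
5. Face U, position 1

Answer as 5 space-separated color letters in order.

Answer: O W Y G Y

Derivation:
After move 1 (F'): F=GGGG U=WWRR R=YRYR D=OOYY L=OWOW
After move 2 (F'): F=GGGG U=WWYY R=OROR D=WWYY L=OROR
After move 3 (U'): U=WYWY F=ORGG R=GGOR B=ORBB L=BBOR
After move 4 (F'): F=RGOG U=WYGO R=WGWR D=BRYY L=BYOW
After move 5 (F'): F=GGRO U=WYWW R=RGBR D=YWYY L=BOOG
Query 1: L[2] = O
Query 2: U[3] = W
Query 3: D[3] = Y
Query 4: F[0] = G
Query 5: U[1] = Y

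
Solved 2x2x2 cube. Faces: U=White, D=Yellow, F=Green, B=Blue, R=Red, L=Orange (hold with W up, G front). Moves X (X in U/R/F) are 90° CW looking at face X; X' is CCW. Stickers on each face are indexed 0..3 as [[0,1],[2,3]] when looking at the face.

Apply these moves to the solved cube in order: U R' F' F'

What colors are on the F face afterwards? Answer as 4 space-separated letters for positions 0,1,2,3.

Answer: W G W R

Derivation:
After move 1 (U): U=WWWW F=RRGG R=BBRR B=OOBB L=GGOO
After move 2 (R'): R=BRBR U=WBWO F=RWGW D=YRYG B=YOYB
After move 3 (F'): F=WWRG U=WBBB R=RRYR D=GOYG L=GOOW
After move 4 (F'): F=WGWR U=WBRY R=ORGR D=OWYG L=GBOB
Query: F face = WGWR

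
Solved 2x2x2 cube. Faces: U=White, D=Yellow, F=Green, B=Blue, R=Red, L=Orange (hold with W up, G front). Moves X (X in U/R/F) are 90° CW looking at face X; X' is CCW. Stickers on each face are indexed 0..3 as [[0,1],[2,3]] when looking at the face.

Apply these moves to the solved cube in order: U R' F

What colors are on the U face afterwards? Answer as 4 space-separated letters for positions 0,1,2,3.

Answer: W B O G

Derivation:
After move 1 (U): U=WWWW F=RRGG R=BBRR B=OOBB L=GGOO
After move 2 (R'): R=BRBR U=WBWO F=RWGW D=YRYG B=YOYB
After move 3 (F): F=GRWW U=WBOG R=WROR D=BBYG L=GYOR
Query: U face = WBOG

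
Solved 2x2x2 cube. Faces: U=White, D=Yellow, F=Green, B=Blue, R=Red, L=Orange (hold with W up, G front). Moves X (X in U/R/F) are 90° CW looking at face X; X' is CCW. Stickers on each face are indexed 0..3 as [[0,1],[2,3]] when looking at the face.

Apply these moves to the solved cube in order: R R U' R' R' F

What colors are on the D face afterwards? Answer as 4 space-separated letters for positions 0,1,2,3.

Answer: B R Y W

Derivation:
After move 1 (R): R=RRRR U=WGWG F=GYGY D=YBYB B=WBWB
After move 2 (R): R=RRRR U=WYWY F=GBGB D=YWYW B=GBGB
After move 3 (U'): U=YYWW F=OOGB R=GBRR B=RRGB L=GBOO
After move 4 (R'): R=BRGR U=YGWR F=OYGW D=YOYB B=WRWB
After move 5 (R'): R=RRBG U=YWWW F=OGGR D=YYYW B=BROB
After move 6 (F): F=GORG U=YWOB R=WRWG D=BRYW L=GYOY
Query: D face = BRYW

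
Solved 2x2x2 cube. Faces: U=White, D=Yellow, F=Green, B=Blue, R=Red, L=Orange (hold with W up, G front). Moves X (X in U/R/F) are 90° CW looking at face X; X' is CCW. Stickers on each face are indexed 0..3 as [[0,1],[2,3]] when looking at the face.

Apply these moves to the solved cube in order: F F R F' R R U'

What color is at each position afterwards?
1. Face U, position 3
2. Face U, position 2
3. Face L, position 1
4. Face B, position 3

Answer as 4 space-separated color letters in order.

Answer: O W B B

Derivation:
After move 1 (F): F=GGGG U=WWOO R=WRWR D=RRYY L=OYOY
After move 2 (F): F=GGGG U=WWYY R=OROR D=WWYY L=OROR
After move 3 (R): R=OORR U=WGYG F=GWGY D=WBYB B=YBWB
After move 4 (F'): F=WYGG U=WGOR R=BOWR D=RRYB L=OGOY
After move 5 (R): R=WBRO U=WYOG F=WRGB D=RWYY B=RBGB
After move 6 (R): R=RWOB U=WROB F=WWGY D=RGYR B=GBYB
After move 7 (U'): U=RBWO F=OGGY R=WWOB B=RWYB L=GBOY
Query 1: U[3] = O
Query 2: U[2] = W
Query 3: L[1] = B
Query 4: B[3] = B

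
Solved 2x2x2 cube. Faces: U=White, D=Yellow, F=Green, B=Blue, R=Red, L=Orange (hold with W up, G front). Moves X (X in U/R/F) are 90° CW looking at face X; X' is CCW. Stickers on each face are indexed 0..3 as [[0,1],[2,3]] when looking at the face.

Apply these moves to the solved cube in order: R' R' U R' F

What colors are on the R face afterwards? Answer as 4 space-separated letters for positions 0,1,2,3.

Answer: Y R O R

Derivation:
After move 1 (R'): R=RRRR U=WBWB F=GWGW D=YGYG B=YBYB
After move 2 (R'): R=RRRR U=WYWY F=GBGB D=YWYW B=GBGB
After move 3 (U): U=WWYY F=RRGB R=GBRR B=OOGB L=GBOO
After move 4 (R'): R=BRGR U=WGYO F=RWGY D=YRYB B=WOWB
After move 5 (F): F=GRYW U=WGOB R=YROR D=GBYB L=GYOR
Query: R face = YROR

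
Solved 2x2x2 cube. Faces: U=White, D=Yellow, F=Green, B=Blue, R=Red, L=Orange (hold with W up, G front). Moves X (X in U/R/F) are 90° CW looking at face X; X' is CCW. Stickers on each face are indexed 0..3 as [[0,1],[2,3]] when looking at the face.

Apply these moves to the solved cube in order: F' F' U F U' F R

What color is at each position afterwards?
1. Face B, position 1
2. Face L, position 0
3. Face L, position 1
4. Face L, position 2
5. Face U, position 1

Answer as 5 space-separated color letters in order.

After move 1 (F'): F=GGGG U=WWRR R=YRYR D=OOYY L=OWOW
After move 2 (F'): F=GGGG U=WWYY R=OROR D=WWYY L=OROR
After move 3 (U): U=YWYW F=ORGG R=BBOR B=ORBB L=GGOR
After move 4 (F): F=GOGR U=YWRG R=YBWR D=OBYY L=GWOW
After move 5 (U'): U=WGYR F=GWGR R=GOWR B=YBBB L=OROW
After move 6 (F): F=GGRW U=WGWR R=YORR D=WGYY L=OOOB
After move 7 (R): R=RYRO U=WGWW F=GGRY D=WBYY B=RBGB
Query 1: B[1] = B
Query 2: L[0] = O
Query 3: L[1] = O
Query 4: L[2] = O
Query 5: U[1] = G

Answer: B O O O G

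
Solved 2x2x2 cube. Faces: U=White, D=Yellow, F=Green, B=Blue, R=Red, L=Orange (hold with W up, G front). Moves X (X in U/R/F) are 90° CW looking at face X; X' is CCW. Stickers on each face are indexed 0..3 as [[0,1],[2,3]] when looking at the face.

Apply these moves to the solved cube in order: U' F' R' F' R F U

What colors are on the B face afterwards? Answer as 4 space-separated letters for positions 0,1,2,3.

After move 1 (U'): U=WWWW F=OOGG R=GGRR B=RRBB L=BBOO
After move 2 (F'): F=OGOG U=WWGR R=YGYR D=BOYY L=BWOW
After move 3 (R'): R=GRYY U=WBGR F=OWOR D=BGYG B=YROB
After move 4 (F'): F=WROO U=WBGY R=GRBY D=WWYG L=BROG
After move 5 (R): R=BGYR U=WRGO F=WWOG D=WOYY B=YRBB
After move 6 (F): F=OWGW U=WRGR R=GGOR D=YBYY L=BWOO
After move 7 (U): U=GWRR F=GGGW R=YROR B=BWBB L=OWOO
Query: B face = BWBB

Answer: B W B B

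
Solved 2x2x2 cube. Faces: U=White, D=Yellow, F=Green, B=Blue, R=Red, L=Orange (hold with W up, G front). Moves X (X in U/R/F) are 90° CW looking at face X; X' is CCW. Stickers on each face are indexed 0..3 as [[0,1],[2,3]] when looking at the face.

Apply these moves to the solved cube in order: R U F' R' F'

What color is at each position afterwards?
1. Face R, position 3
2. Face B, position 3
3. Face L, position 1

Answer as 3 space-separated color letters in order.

Answer: Y B O

Derivation:
After move 1 (R): R=RRRR U=WGWG F=GYGY D=YBYB B=WBWB
After move 2 (U): U=WWGG F=RRGY R=WBRR B=OOWB L=GYOO
After move 3 (F'): F=RYRG U=WWWR R=BBYR D=YOYB L=GGOG
After move 4 (R'): R=BRBY U=WWWO F=RWRR D=YYYG B=BOOB
After move 5 (F'): F=WRRR U=WWBB R=YRYY D=GGYG L=GOOW
Query 1: R[3] = Y
Query 2: B[3] = B
Query 3: L[1] = O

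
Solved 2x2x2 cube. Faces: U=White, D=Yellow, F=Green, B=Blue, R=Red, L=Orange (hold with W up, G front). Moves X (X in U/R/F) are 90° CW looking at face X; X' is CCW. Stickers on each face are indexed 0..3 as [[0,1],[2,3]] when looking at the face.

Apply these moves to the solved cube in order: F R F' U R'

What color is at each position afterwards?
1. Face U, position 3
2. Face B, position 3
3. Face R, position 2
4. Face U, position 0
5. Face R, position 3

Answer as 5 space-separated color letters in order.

Answer: O B O W R

Derivation:
After move 1 (F): F=GGGG U=WWOO R=WRWR D=RRYY L=OYOY
After move 2 (R): R=WWRR U=WGOG F=GRGY D=RBYB B=OBWB
After move 3 (F'): F=RYGG U=WGWR R=BWRR D=YYYB L=OGOO
After move 4 (U): U=WWRG F=BWGG R=OBRR B=OGWB L=RYOO
After move 5 (R'): R=BROR U=WWRO F=BWGG D=YWYG B=BGYB
Query 1: U[3] = O
Query 2: B[3] = B
Query 3: R[2] = O
Query 4: U[0] = W
Query 5: R[3] = R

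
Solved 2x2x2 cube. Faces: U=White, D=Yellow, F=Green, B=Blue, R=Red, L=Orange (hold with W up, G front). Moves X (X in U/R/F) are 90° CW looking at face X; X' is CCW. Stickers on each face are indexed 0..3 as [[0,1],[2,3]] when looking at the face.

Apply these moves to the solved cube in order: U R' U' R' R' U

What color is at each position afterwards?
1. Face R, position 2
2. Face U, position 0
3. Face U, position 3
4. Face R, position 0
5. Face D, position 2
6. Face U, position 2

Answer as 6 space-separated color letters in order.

After move 1 (U): U=WWWW F=RRGG R=BBRR B=OOBB L=GGOO
After move 2 (R'): R=BRBR U=WBWO F=RWGW D=YRYG B=YOYB
After move 3 (U'): U=BOWW F=GGGW R=RWBR B=BRYB L=YOOO
After move 4 (R'): R=WRRB U=BYWB F=GOGW D=YGYW B=GRRB
After move 5 (R'): R=RBWR U=BRWG F=GYGB D=YOYW B=WRGB
After move 6 (U): U=WBGR F=RBGB R=WRWR B=YOGB L=GYOO
Query 1: R[2] = W
Query 2: U[0] = W
Query 3: U[3] = R
Query 4: R[0] = W
Query 5: D[2] = Y
Query 6: U[2] = G

Answer: W W R W Y G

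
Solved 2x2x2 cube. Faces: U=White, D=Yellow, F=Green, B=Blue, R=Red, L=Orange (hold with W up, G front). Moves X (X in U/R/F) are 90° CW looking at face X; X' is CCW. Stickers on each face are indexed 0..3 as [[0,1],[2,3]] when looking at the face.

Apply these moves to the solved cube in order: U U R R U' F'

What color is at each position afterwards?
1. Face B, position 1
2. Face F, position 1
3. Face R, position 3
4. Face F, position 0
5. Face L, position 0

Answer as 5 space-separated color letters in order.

After move 1 (U): U=WWWW F=RRGG R=BBRR B=OOBB L=GGOO
After move 2 (U): U=WWWW F=BBGG R=OORR B=GGBB L=RROO
After move 3 (R): R=RORO U=WBWG F=BYGY D=YBYG B=WGWB
After move 4 (R): R=RROO U=WYWY F=BBGG D=YWYW B=GGBB
After move 5 (U'): U=YYWW F=RRGG R=BBOO B=RRBB L=GGOO
After move 6 (F'): F=RGRG U=YYBO R=WBYO D=GOYW L=GWOW
Query 1: B[1] = R
Query 2: F[1] = G
Query 3: R[3] = O
Query 4: F[0] = R
Query 5: L[0] = G

Answer: R G O R G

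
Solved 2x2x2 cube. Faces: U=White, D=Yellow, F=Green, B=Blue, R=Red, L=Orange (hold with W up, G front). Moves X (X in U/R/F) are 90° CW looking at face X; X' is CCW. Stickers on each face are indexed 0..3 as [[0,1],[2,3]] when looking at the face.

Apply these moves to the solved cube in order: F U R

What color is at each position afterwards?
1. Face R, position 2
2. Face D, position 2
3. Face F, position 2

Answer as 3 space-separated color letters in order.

After move 1 (F): F=GGGG U=WWOO R=WRWR D=RRYY L=OYOY
After move 2 (U): U=OWOW F=WRGG R=BBWR B=OYBB L=GGOY
After move 3 (R): R=WBRB U=OROG F=WRGY D=RBYO B=WYWB
Query 1: R[2] = R
Query 2: D[2] = Y
Query 3: F[2] = G

Answer: R Y G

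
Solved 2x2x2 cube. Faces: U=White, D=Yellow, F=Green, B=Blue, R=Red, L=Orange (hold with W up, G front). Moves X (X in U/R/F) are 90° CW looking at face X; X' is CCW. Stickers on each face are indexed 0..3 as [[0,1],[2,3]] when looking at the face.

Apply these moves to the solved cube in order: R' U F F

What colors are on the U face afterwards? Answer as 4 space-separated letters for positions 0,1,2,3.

After move 1 (R'): R=RRRR U=WBWB F=GWGW D=YGYG B=YBYB
After move 2 (U): U=WWBB F=RRGW R=YBRR B=OOYB L=GWOO
After move 3 (F): F=GRWR U=WWOW R=BBBR D=RYYG L=GYOG
After move 4 (F): F=WGRR U=WWGY R=OBWR D=BBYG L=GROY
Query: U face = WWGY

Answer: W W G Y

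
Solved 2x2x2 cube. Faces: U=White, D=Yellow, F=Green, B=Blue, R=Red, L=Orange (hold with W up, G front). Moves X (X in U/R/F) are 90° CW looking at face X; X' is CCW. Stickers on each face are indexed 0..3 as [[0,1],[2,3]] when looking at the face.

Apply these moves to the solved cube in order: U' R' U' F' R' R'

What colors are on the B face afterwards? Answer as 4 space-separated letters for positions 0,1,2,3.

Answer: G R W B

Derivation:
After move 1 (U'): U=WWWW F=OOGG R=GGRR B=RRBB L=BBOO
After move 2 (R'): R=GRGR U=WBWR F=OWGW D=YOYG B=YRYB
After move 3 (U'): U=BRWW F=BBGW R=OWGR B=GRYB L=YROO
After move 4 (F'): F=BWBG U=BROG R=OWYR D=ROYG L=YWOW
After move 5 (R'): R=WROY U=BYOG F=BRBG D=RWYG B=GROB
After move 6 (R'): R=RYWO U=BOOG F=BYBG D=RRYG B=GRWB
Query: B face = GRWB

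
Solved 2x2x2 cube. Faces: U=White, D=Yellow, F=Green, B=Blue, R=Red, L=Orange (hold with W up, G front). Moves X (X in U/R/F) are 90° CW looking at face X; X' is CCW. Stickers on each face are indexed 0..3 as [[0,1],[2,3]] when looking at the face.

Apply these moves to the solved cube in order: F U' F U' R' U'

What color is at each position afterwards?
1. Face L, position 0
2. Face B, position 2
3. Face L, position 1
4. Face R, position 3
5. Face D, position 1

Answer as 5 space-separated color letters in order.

Answer: Y G G O R

Derivation:
After move 1 (F): F=GGGG U=WWOO R=WRWR D=RRYY L=OYOY
After move 2 (U'): U=WOWO F=OYGG R=GGWR B=WRBB L=BBOY
After move 3 (F): F=GOGY U=WOYB R=WGOR D=WGYY L=BROR
After move 4 (U'): U=OBWY F=BRGY R=GOOR B=WGBB L=WROR
After move 5 (R'): R=ORGO U=OBWW F=BBGY D=WRYY B=YGGB
After move 6 (U'): U=BWOW F=WRGY R=BBGO B=ORGB L=YGOR
Query 1: L[0] = Y
Query 2: B[2] = G
Query 3: L[1] = G
Query 4: R[3] = O
Query 5: D[1] = R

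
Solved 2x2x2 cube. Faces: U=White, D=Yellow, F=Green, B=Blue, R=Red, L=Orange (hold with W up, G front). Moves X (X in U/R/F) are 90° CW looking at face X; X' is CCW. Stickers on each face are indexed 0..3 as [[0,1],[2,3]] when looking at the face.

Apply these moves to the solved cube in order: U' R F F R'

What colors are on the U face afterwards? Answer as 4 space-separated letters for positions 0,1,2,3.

Answer: W W B W

Derivation:
After move 1 (U'): U=WWWW F=OOGG R=GGRR B=RRBB L=BBOO
After move 2 (R): R=RGRG U=WOWG F=OYGY D=YBYR B=WRWB
After move 3 (F): F=GOYY U=WOOB R=WGGG D=RRYR L=BYOB
After move 4 (F): F=YGYO U=WOBY R=OGBG D=GWYR L=BROR
After move 5 (R'): R=GGOB U=WWBW F=YOYY D=GGYO B=RRWB
Query: U face = WWBW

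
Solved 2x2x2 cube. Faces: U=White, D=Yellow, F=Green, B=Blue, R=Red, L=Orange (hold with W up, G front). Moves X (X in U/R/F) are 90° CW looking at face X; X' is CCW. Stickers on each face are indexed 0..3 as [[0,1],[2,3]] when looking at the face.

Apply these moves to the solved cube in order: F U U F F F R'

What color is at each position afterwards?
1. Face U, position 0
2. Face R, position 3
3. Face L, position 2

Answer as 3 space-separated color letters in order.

Answer: O R O

Derivation:
After move 1 (F): F=GGGG U=WWOO R=WRWR D=RRYY L=OYOY
After move 2 (U): U=OWOW F=WRGG R=BBWR B=OYBB L=GGOY
After move 3 (U): U=OOWW F=BBGG R=OYWR B=GGBB L=WROY
After move 4 (F): F=GBGB U=OOYR R=WYWR D=WOYY L=WROR
After move 5 (F): F=GGBB U=OORR R=YYRR D=WWYY L=WWOO
After move 6 (F): F=BGBG U=OOOW R=RYRR D=RYYY L=WWOW
After move 7 (R'): R=YRRR U=OBOG F=BOBW D=RGYG B=YGYB
Query 1: U[0] = O
Query 2: R[3] = R
Query 3: L[2] = O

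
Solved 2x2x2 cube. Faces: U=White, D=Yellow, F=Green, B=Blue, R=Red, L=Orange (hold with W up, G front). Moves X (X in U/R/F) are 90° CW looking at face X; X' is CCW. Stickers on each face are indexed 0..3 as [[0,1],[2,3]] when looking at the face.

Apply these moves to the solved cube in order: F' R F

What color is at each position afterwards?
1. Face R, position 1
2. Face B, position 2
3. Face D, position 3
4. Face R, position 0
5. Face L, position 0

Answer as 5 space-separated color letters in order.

After move 1 (F'): F=GGGG U=WWRR R=YRYR D=OOYY L=OWOW
After move 2 (R): R=YYRR U=WGRG F=GOGY D=OBYB B=RBWB
After move 3 (F): F=GGYO U=WGWW R=RYGR D=RYYB L=OOOB
Query 1: R[1] = Y
Query 2: B[2] = W
Query 3: D[3] = B
Query 4: R[0] = R
Query 5: L[0] = O

Answer: Y W B R O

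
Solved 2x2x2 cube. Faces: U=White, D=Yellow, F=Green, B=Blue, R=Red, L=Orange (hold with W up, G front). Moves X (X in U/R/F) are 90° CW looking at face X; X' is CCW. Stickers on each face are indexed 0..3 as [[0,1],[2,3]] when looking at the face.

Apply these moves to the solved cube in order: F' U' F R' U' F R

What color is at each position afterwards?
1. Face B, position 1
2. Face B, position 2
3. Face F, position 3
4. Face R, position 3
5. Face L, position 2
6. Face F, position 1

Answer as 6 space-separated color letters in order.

Answer: R Y W R O G

Derivation:
After move 1 (F'): F=GGGG U=WWRR R=YRYR D=OOYY L=OWOW
After move 2 (U'): U=WRWR F=OWGG R=GGYR B=YRBB L=BBOW
After move 3 (F): F=GOGW U=WRWB R=WGRR D=YGYY L=BOOO
After move 4 (R'): R=GRWR U=WBWY F=GRGB D=YOYW B=YRGB
After move 5 (U'): U=BYWW F=BOGB R=GRWR B=GRGB L=YROO
After move 6 (F): F=GBBO U=BYOR R=WRWR D=WGYW L=YYOO
After move 7 (R): R=WWRR U=BBOO F=GGBW D=WGYG B=RRYB
Query 1: B[1] = R
Query 2: B[2] = Y
Query 3: F[3] = W
Query 4: R[3] = R
Query 5: L[2] = O
Query 6: F[1] = G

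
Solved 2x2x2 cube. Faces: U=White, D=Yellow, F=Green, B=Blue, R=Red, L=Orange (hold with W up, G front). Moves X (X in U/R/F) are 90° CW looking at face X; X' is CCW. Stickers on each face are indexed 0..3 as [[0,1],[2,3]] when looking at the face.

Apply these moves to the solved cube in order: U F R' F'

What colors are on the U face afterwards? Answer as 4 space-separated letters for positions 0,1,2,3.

Answer: W B B W

Derivation:
After move 1 (U): U=WWWW F=RRGG R=BBRR B=OOBB L=GGOO
After move 2 (F): F=GRGR U=WWOG R=WBWR D=RBYY L=GYOY
After move 3 (R'): R=BRWW U=WBOO F=GWGG D=RRYR B=YOBB
After move 4 (F'): F=WGGG U=WBBW R=RRRW D=YYYR L=GOOO
Query: U face = WBBW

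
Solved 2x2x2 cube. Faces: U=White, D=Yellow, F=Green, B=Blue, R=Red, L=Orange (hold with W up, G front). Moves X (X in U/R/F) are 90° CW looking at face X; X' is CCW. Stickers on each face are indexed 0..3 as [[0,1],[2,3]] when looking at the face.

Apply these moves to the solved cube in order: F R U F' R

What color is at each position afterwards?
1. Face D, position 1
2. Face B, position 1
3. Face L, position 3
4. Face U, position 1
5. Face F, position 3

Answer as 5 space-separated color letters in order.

After move 1 (F): F=GGGG U=WWOO R=WRWR D=RRYY L=OYOY
After move 2 (R): R=WWRR U=WGOG F=GRGY D=RBYB B=OBWB
After move 3 (U): U=OWGG F=WWGY R=OBRR B=OYWB L=GROY
After move 4 (F'): F=WYWG U=OWOR R=BBRR D=RYYB L=GGOG
After move 5 (R): R=RBRB U=OYOG F=WYWB D=RWYO B=RYWB
Query 1: D[1] = W
Query 2: B[1] = Y
Query 3: L[3] = G
Query 4: U[1] = Y
Query 5: F[3] = B

Answer: W Y G Y B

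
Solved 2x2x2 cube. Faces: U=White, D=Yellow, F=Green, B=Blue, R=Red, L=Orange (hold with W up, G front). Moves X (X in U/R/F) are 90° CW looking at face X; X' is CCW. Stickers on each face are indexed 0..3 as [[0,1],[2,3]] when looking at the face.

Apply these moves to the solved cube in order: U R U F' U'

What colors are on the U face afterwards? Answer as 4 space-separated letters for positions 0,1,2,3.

Answer: W R W W

Derivation:
After move 1 (U): U=WWWW F=RRGG R=BBRR B=OOBB L=GGOO
After move 2 (R): R=RBRB U=WRWG F=RYGY D=YBYO B=WOWB
After move 3 (U): U=WWGR F=RBGY R=WORB B=GGWB L=RYOO
After move 4 (F'): F=BYRG U=WWWR R=BOYB D=YOYO L=RROG
After move 5 (U'): U=WRWW F=RRRG R=BYYB B=BOWB L=GGOG
Query: U face = WRWW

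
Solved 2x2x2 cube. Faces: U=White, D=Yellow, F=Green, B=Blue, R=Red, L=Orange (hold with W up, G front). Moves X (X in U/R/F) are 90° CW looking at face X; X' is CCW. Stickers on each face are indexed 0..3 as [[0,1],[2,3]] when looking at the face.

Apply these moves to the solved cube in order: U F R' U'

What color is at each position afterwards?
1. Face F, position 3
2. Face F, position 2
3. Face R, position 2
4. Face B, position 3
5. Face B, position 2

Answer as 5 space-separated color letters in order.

After move 1 (U): U=WWWW F=RRGG R=BBRR B=OOBB L=GGOO
After move 2 (F): F=GRGR U=WWOG R=WBWR D=RBYY L=GYOY
After move 3 (R'): R=BRWW U=WBOO F=GWGG D=RRYR B=YOBB
After move 4 (U'): U=BOWO F=GYGG R=GWWW B=BRBB L=YOOY
Query 1: F[3] = G
Query 2: F[2] = G
Query 3: R[2] = W
Query 4: B[3] = B
Query 5: B[2] = B

Answer: G G W B B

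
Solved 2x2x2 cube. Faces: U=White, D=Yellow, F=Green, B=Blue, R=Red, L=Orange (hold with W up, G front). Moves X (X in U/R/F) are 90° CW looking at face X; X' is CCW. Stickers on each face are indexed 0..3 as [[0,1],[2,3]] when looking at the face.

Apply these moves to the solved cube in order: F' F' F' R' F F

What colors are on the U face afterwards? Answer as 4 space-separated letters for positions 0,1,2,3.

After move 1 (F'): F=GGGG U=WWRR R=YRYR D=OOYY L=OWOW
After move 2 (F'): F=GGGG U=WWYY R=OROR D=WWYY L=OROR
After move 3 (F'): F=GGGG U=WWOO R=WRWR D=RRYY L=OYOY
After move 4 (R'): R=RRWW U=WBOB F=GWGO D=RGYG B=YBRB
After move 5 (F): F=GGOW U=WBYY R=ORBW D=WRYG L=OROG
After move 6 (F): F=OGWG U=WBGR R=YRYW D=BOYG L=OWOR
Query: U face = WBGR

Answer: W B G R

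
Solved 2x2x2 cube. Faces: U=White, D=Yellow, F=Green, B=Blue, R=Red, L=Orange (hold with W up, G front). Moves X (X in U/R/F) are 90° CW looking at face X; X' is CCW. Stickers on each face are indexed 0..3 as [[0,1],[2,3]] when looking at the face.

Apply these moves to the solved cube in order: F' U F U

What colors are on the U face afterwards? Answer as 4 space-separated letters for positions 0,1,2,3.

After move 1 (F'): F=GGGG U=WWRR R=YRYR D=OOYY L=OWOW
After move 2 (U): U=RWRW F=YRGG R=BBYR B=OWBB L=GGOW
After move 3 (F): F=GYGR U=RWWG R=RBWR D=YBYY L=GOOO
After move 4 (U): U=WRGW F=RBGR R=OWWR B=GOBB L=GYOO
Query: U face = WRGW

Answer: W R G W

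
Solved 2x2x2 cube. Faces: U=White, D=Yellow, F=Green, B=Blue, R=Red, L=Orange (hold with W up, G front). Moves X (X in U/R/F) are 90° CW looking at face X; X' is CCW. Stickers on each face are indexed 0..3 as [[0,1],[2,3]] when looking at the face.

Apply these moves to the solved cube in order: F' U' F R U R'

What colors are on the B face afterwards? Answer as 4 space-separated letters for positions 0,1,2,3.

After move 1 (F'): F=GGGG U=WWRR R=YRYR D=OOYY L=OWOW
After move 2 (U'): U=WRWR F=OWGG R=GGYR B=YRBB L=BBOW
After move 3 (F): F=GOGW U=WRWB R=WGRR D=YGYY L=BOOO
After move 4 (R): R=RWRG U=WOWW F=GGGY D=YBYY B=BRRB
After move 5 (U): U=WWWO F=RWGY R=BRRG B=BORB L=GGOO
After move 6 (R'): R=RGBR U=WRWB F=RWGO D=YWYY B=YOBB
Query: B face = YOBB

Answer: Y O B B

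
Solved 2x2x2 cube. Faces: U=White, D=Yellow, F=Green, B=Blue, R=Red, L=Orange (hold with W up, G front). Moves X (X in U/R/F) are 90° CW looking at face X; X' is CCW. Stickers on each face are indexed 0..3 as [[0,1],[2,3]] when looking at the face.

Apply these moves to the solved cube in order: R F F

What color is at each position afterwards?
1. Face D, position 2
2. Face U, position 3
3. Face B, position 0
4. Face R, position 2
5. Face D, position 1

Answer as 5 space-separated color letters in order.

Answer: Y Y W O W

Derivation:
After move 1 (R): R=RRRR U=WGWG F=GYGY D=YBYB B=WBWB
After move 2 (F): F=GGYY U=WGOO R=WRGR D=RRYB L=OYOB
After move 3 (F): F=YGYG U=WGBY R=OROR D=GWYB L=OROR
Query 1: D[2] = Y
Query 2: U[3] = Y
Query 3: B[0] = W
Query 4: R[2] = O
Query 5: D[1] = W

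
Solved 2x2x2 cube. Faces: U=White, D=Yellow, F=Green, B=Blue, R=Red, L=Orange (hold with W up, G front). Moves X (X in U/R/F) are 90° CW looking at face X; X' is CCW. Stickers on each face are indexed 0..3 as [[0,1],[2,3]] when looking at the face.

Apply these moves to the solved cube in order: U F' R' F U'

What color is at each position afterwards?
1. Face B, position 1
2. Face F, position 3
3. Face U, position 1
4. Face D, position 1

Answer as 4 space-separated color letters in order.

After move 1 (U): U=WWWW F=RRGG R=BBRR B=OOBB L=GGOO
After move 2 (F'): F=RGRG U=WWBR R=YBYR D=GOYY L=GWOW
After move 3 (R'): R=BRYY U=WBBO F=RWRR D=GGYG B=YOOB
After move 4 (F): F=RRRW U=WBWW R=BROY D=YBYG L=GGOG
After move 5 (U'): U=BWWW F=GGRW R=RROY B=BROB L=YOOG
Query 1: B[1] = R
Query 2: F[3] = W
Query 3: U[1] = W
Query 4: D[1] = B

Answer: R W W B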